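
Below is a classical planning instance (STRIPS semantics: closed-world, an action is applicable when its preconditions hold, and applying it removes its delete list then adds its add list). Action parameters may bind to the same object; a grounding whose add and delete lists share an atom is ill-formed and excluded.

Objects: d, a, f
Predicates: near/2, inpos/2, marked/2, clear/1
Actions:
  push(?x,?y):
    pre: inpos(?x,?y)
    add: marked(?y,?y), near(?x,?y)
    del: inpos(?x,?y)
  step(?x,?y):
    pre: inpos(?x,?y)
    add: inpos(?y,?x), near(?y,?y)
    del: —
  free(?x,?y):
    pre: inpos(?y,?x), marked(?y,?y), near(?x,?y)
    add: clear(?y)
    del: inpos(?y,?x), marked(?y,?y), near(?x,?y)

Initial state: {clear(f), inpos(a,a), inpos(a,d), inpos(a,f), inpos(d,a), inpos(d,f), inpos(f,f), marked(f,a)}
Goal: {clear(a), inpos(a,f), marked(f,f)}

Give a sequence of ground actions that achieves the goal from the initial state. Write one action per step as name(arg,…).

1. push(d,a)  →  {clear(f), inpos(a,a), inpos(a,d), inpos(a,f), inpos(d,f), inpos(f,f), marked(a,a), marked(f,a), near(d,a)}
2. push(d,f)  →  {clear(f), inpos(a,a), inpos(a,d), inpos(a,f), inpos(f,f), marked(a,a), marked(f,a), marked(f,f), near(d,a), near(d,f)}
3. free(d,a)  →  {clear(a), clear(f), inpos(a,a), inpos(a,f), inpos(f,f), marked(f,a), marked(f,f), near(d,f)}

push(d,a); push(d,f); free(d,a)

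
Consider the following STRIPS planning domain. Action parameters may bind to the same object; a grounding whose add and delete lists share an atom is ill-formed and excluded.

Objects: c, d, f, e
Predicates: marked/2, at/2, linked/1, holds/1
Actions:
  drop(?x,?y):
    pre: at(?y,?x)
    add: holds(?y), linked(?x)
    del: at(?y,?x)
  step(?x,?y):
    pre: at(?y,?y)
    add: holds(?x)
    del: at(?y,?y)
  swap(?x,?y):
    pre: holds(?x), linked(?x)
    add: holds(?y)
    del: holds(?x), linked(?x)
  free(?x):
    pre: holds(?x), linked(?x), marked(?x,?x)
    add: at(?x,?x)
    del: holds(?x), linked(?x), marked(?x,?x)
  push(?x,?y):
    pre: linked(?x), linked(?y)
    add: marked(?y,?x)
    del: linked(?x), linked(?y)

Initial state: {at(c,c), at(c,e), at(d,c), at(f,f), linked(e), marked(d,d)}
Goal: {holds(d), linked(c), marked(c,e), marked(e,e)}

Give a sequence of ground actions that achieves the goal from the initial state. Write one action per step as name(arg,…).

1. drop(c,c)  →  {at(c,e), at(d,c), at(f,f), holds(c), linked(c), linked(e), marked(d,d)}
2. push(e,c)  →  {at(c,e), at(d,c), at(f,f), holds(c), marked(c,e), marked(d,d)}
3. drop(c,d)  →  {at(c,e), at(f,f), holds(c), holds(d), linked(c), marked(c,e), marked(d,d)}
4. drop(e,c)  →  {at(f,f), holds(c), holds(d), linked(c), linked(e), marked(c,e), marked(d,d)}
5. push(e,e)  →  {at(f,f), holds(c), holds(d), linked(c), marked(c,e), marked(d,d), marked(e,e)}

drop(c,c); push(e,c); drop(c,d); drop(e,c); push(e,e)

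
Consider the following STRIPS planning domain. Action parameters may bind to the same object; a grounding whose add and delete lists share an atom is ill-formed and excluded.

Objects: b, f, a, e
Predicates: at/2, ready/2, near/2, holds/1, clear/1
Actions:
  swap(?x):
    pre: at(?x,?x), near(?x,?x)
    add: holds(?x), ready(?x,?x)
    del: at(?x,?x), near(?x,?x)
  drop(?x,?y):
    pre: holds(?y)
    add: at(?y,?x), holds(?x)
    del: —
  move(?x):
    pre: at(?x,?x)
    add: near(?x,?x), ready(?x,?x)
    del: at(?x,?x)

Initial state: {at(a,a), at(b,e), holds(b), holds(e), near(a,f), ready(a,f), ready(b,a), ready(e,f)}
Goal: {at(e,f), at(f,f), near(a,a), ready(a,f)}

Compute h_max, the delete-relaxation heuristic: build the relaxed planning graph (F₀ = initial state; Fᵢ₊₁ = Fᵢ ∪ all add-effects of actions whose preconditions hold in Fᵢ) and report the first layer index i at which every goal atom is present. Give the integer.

F0 = init (8 atoms)
F1 = F0 ∪ {at(b,a), at(b,b), at(b,f), at(e,a), at(e,b), at(e,e), at(e,f), holds(a), holds(f), near(a,a), ready(a,a)}  (19 atoms)
F2 = F1 ∪ {at(a,b), at(a,e), at(a,f), at(f,a), at(f,b), at(f,e), at(f,f), near(b,b), near(e,e), ready(b,b), ready(e,e)}  (30 atoms)
goal ⊆ F2  ⇒  h_max = 2

2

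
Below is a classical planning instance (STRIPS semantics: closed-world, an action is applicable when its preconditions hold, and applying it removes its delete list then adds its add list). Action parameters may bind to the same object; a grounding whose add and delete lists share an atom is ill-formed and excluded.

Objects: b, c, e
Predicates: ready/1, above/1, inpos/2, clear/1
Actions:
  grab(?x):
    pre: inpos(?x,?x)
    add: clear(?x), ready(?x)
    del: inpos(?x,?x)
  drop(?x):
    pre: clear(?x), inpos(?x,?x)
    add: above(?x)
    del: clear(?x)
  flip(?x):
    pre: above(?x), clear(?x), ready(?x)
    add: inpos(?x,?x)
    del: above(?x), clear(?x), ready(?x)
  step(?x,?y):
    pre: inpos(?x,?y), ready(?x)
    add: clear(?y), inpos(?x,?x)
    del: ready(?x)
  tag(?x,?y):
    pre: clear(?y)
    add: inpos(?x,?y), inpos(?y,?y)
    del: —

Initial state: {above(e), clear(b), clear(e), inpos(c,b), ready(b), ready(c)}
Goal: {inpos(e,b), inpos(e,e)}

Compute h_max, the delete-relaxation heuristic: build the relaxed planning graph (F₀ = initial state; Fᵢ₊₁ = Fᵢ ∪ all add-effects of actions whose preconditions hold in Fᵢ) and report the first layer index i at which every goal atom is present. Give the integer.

1

F0 = init (6 atoms)
F1 = F0 ∪ {inpos(b,b), inpos(b,e), inpos(c,c), inpos(c,e), inpos(e,b), inpos(e,e)}  (12 atoms)
goal ⊆ F1  ⇒  h_max = 1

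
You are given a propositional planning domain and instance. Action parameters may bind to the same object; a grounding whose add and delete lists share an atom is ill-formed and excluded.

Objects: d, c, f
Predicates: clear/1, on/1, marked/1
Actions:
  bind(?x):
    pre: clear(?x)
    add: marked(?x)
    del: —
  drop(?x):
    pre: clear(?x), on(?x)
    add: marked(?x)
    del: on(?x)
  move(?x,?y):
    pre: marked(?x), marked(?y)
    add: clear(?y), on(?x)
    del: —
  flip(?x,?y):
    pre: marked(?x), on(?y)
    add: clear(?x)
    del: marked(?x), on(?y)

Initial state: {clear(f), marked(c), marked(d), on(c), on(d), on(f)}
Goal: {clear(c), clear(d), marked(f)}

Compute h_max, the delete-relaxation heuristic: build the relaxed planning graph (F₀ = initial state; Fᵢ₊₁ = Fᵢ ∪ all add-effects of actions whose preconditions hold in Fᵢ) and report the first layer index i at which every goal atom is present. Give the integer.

F0 = init (6 atoms)
F1 = F0 ∪ {clear(c), clear(d), marked(f)}  (9 atoms)
goal ⊆ F1  ⇒  h_max = 1

1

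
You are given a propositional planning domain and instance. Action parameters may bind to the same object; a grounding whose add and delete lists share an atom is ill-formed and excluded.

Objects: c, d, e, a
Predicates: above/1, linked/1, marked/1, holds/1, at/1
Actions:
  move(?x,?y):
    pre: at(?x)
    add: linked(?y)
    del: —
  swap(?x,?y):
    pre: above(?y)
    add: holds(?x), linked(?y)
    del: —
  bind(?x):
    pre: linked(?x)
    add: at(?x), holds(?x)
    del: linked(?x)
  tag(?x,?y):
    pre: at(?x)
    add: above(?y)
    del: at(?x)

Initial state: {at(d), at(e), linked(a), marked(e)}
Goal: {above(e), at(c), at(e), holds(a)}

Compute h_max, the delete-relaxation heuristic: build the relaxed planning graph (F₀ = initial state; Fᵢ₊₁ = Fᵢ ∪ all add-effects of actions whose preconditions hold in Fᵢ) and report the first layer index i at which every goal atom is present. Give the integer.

F0 = init (4 atoms)
F1 = F0 ∪ {above(a), above(c), above(d), above(e), at(a), holds(a), linked(c), linked(d), linked(e)}  (13 atoms)
F2 = F1 ∪ {at(c), holds(c), holds(d), holds(e)}  (17 atoms)
goal ⊆ F2  ⇒  h_max = 2

2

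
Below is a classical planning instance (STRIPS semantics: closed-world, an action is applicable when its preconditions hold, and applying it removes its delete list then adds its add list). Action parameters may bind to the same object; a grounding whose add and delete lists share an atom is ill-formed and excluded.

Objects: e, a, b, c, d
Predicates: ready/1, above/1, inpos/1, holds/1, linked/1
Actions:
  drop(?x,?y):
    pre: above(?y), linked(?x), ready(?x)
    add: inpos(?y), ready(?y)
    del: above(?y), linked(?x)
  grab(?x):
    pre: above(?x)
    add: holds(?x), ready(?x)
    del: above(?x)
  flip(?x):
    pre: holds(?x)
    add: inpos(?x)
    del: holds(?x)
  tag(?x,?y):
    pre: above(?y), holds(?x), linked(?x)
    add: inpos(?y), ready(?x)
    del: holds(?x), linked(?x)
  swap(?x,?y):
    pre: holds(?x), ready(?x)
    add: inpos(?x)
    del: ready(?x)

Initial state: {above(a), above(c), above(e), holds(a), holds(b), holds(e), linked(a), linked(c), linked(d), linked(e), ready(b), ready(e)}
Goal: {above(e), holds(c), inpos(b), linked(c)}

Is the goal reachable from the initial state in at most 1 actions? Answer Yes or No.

1. grab(c)  →  {above(a), above(e), holds(a), holds(b), holds(c), holds(e), linked(a), linked(c), linked(d), linked(e), ready(b), ready(c), ready(e)}
2. flip(b)  →  {above(a), above(e), holds(a), holds(c), holds(e), inpos(b), linked(a), linked(c), linked(d), linked(e), ready(b), ready(c), ready(e)}
optimal plan length = 2; 2 > 1

No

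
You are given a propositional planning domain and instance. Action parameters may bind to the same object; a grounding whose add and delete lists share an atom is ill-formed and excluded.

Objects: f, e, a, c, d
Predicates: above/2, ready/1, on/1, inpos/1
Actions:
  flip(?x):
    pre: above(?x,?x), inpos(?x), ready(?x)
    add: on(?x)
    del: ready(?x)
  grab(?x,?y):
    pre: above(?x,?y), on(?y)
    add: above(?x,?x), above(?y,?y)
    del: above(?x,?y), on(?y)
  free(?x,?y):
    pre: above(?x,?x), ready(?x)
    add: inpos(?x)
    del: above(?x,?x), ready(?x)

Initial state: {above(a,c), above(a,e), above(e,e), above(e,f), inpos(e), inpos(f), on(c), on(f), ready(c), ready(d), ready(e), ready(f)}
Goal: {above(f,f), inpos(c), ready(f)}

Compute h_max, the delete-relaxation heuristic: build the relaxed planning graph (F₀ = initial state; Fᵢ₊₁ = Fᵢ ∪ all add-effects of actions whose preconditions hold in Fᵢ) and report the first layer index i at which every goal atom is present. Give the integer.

2

F0 = init (12 atoms)
F1 = F0 ∪ {above(a,a), above(c,c), above(f,f), on(e)}  (16 atoms)
F2 = F1 ∪ {inpos(c)}  (17 atoms)
goal ⊆ F2  ⇒  h_max = 2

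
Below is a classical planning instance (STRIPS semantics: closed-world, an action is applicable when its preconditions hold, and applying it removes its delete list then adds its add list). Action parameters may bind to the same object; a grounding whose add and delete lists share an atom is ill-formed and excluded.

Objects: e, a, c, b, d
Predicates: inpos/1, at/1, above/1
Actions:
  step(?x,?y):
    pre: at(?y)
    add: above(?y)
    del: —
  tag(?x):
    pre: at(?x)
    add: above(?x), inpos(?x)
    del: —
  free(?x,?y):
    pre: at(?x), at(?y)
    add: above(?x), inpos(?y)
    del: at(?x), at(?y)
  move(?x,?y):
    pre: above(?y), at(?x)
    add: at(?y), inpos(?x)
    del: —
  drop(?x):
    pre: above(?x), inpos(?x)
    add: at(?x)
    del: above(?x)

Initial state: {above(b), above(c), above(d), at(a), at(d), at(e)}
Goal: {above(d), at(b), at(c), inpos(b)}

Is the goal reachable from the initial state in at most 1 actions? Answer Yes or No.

No

1. move(e,b)  →  {above(b), above(c), above(d), at(a), at(b), at(d), at(e), inpos(e)}
2. move(b,c)  →  {above(b), above(c), above(d), at(a), at(b), at(c), at(d), at(e), inpos(b), inpos(e)}
optimal plan length = 2; 2 > 1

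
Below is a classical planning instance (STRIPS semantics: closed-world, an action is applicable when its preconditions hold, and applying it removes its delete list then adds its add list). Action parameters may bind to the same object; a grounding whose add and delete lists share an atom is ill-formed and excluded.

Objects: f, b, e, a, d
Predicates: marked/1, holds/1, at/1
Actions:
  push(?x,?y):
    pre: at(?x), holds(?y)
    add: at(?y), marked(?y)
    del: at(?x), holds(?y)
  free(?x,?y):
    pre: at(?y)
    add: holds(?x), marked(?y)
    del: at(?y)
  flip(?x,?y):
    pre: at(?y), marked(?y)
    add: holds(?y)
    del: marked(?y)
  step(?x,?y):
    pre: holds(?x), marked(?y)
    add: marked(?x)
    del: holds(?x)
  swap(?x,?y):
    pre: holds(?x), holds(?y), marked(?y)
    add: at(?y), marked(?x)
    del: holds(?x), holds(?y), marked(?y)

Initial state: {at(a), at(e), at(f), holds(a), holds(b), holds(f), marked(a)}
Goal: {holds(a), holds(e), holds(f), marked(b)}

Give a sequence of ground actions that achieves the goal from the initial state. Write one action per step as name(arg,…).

push(f,b); free(e,b)

1. push(f,b)  →  {at(a), at(b), at(e), holds(a), holds(f), marked(a), marked(b)}
2. free(e,b)  →  {at(a), at(e), holds(a), holds(e), holds(f), marked(a), marked(b)}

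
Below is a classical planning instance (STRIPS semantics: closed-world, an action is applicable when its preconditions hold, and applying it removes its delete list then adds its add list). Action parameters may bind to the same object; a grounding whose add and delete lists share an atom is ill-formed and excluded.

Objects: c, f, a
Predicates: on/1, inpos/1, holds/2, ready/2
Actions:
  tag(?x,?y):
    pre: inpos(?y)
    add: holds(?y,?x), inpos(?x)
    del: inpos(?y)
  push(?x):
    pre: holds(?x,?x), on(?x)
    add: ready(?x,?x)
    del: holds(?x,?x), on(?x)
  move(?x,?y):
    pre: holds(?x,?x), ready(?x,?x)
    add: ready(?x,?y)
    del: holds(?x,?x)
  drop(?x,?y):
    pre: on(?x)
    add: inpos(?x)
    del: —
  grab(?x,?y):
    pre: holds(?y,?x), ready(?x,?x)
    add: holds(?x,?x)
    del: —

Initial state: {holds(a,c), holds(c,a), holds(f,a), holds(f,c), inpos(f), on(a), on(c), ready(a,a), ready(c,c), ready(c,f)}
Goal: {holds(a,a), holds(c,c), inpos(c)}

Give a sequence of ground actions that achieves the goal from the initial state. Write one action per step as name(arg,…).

tag(c,f); grab(c,f); grab(a,c)

1. tag(c,f)  →  {holds(a,c), holds(c,a), holds(f,a), holds(f,c), inpos(c), on(a), on(c), ready(a,a), ready(c,c), ready(c,f)}
2. grab(c,f)  →  {holds(a,c), holds(c,a), holds(c,c), holds(f,a), holds(f,c), inpos(c), on(a), on(c), ready(a,a), ready(c,c), ready(c,f)}
3. grab(a,c)  →  {holds(a,a), holds(a,c), holds(c,a), holds(c,c), holds(f,a), holds(f,c), inpos(c), on(a), on(c), ready(a,a), ready(c,c), ready(c,f)}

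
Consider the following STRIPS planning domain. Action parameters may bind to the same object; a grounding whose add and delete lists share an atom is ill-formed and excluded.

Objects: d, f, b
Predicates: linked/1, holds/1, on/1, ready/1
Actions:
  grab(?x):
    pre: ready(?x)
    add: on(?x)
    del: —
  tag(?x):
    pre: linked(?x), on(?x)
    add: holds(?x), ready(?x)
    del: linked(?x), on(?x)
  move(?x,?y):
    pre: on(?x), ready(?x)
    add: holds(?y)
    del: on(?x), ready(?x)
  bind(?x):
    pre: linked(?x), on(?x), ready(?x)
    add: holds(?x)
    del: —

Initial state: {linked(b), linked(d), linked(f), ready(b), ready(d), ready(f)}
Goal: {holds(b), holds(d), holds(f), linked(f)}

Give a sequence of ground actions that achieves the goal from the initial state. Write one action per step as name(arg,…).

1. grab(d)  →  {linked(b), linked(d), linked(f), on(d), ready(b), ready(d), ready(f)}
2. grab(f)  →  {linked(b), linked(d), linked(f), on(d), on(f), ready(b), ready(d), ready(f)}
3. tag(d)  →  {holds(d), linked(b), linked(f), on(f), ready(b), ready(d), ready(f)}
4. bind(f)  →  {holds(d), holds(f), linked(b), linked(f), on(f), ready(b), ready(d), ready(f)}
5. move(f,b)  →  {holds(b), holds(d), holds(f), linked(b), linked(f), ready(b), ready(d)}

grab(d); grab(f); tag(d); bind(f); move(f,b)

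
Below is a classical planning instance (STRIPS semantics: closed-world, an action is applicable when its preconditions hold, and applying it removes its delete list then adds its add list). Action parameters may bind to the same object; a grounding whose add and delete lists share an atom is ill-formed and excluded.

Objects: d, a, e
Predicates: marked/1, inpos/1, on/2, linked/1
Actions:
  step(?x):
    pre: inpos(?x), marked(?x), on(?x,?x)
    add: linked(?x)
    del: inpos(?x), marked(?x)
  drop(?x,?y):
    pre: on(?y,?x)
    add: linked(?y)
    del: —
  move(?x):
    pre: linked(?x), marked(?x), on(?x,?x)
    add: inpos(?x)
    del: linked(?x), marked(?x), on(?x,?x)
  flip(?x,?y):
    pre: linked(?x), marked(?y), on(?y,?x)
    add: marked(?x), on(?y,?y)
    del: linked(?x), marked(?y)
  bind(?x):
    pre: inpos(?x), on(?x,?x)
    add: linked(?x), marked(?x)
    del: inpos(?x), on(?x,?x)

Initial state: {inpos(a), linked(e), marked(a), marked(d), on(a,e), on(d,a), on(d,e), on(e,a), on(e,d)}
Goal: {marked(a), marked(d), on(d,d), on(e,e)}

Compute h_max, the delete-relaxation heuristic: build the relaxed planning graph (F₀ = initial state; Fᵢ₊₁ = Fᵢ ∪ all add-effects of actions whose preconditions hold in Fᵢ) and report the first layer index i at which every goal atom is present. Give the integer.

2

F0 = init (9 atoms)
F1 = F0 ∪ {linked(a), linked(d), marked(e), on(a,a), on(d,d)}  (14 atoms)
F2 = F1 ∪ {inpos(d), on(e,e)}  (16 atoms)
goal ⊆ F2  ⇒  h_max = 2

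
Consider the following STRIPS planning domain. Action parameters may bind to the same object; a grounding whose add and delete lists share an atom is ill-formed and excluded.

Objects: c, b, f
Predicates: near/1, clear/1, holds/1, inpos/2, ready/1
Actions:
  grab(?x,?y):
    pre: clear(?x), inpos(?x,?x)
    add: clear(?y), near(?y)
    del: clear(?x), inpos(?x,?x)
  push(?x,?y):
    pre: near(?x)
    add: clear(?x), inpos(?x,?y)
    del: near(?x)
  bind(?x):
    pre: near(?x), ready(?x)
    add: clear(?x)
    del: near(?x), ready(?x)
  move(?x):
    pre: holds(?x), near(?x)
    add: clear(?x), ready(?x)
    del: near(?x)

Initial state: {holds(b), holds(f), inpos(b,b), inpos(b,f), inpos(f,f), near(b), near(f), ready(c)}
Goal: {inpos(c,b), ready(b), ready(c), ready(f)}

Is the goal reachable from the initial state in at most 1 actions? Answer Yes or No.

1. move(b)  →  {clear(b), holds(b), holds(f), inpos(b,b), inpos(b,f), inpos(f,f), near(f), ready(b), ready(c)}
2. grab(b,c)  →  {clear(c), holds(b), holds(f), inpos(b,f), inpos(f,f), near(c), near(f), ready(b), ready(c)}
3. push(c,b)  →  {clear(c), holds(b), holds(f), inpos(b,f), inpos(c,b), inpos(f,f), near(f), ready(b), ready(c)}
4. move(f)  →  {clear(c), clear(f), holds(b), holds(f), inpos(b,f), inpos(c,b), inpos(f,f), ready(b), ready(c), ready(f)}
optimal plan length = 4; 4 > 1

No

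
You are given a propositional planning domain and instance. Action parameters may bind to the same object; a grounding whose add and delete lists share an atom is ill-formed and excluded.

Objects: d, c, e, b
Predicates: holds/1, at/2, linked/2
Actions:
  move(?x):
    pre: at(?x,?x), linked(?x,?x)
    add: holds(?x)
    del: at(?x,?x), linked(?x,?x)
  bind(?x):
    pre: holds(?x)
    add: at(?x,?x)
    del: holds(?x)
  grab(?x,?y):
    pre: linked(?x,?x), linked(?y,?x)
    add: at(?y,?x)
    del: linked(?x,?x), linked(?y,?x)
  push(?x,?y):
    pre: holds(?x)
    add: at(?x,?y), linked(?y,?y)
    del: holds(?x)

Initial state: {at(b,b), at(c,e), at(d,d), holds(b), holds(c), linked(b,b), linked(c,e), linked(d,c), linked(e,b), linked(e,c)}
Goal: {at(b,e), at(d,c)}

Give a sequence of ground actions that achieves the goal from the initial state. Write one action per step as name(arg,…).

push(c,c); grab(c,d); push(b,e)

1. push(c,c)  →  {at(b,b), at(c,c), at(c,e), at(d,d), holds(b), linked(b,b), linked(c,c), linked(c,e), linked(d,c), linked(e,b), linked(e,c)}
2. grab(c,d)  →  {at(b,b), at(c,c), at(c,e), at(d,c), at(d,d), holds(b), linked(b,b), linked(c,e), linked(e,b), linked(e,c)}
3. push(b,e)  →  {at(b,b), at(b,e), at(c,c), at(c,e), at(d,c), at(d,d), linked(b,b), linked(c,e), linked(e,b), linked(e,c), linked(e,e)}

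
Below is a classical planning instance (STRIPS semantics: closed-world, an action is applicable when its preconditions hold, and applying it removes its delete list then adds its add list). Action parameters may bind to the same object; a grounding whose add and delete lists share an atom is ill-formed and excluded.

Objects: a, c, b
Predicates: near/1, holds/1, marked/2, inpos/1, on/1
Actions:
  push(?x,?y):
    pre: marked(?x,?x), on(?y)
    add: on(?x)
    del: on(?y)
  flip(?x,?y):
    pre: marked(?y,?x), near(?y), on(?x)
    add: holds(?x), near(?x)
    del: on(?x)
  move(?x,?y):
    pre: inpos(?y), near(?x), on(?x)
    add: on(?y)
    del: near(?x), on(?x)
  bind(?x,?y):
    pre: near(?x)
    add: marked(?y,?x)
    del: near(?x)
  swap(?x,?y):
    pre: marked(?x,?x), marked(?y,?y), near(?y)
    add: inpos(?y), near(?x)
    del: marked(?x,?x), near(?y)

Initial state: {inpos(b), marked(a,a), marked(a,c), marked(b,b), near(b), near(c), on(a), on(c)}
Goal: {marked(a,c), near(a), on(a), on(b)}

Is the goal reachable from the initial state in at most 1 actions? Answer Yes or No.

No

1. push(b,c)  →  {inpos(b), marked(a,a), marked(a,c), marked(b,b), near(b), near(c), on(a), on(b)}
2. swap(a,b)  →  {inpos(b), marked(a,c), marked(b,b), near(a), near(c), on(a), on(b)}
optimal plan length = 2; 2 > 1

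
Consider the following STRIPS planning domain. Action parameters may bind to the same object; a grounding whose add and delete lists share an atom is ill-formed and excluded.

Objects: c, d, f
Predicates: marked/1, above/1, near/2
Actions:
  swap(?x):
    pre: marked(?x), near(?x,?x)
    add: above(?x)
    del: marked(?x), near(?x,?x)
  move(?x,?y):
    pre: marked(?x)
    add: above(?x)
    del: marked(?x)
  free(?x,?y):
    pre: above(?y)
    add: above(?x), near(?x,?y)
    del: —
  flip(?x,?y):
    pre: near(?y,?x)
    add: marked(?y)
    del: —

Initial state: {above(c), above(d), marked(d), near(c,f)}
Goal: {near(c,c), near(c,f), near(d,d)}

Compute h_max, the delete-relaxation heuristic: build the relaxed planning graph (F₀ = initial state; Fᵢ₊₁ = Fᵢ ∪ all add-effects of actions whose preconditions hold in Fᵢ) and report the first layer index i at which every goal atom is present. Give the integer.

F0 = init (4 atoms)
F1 = F0 ∪ {above(f), marked(c), near(c,c), near(c,d), near(d,c), near(d,d), near(f,c), near(f,d)}  (12 atoms)
goal ⊆ F1  ⇒  h_max = 1

1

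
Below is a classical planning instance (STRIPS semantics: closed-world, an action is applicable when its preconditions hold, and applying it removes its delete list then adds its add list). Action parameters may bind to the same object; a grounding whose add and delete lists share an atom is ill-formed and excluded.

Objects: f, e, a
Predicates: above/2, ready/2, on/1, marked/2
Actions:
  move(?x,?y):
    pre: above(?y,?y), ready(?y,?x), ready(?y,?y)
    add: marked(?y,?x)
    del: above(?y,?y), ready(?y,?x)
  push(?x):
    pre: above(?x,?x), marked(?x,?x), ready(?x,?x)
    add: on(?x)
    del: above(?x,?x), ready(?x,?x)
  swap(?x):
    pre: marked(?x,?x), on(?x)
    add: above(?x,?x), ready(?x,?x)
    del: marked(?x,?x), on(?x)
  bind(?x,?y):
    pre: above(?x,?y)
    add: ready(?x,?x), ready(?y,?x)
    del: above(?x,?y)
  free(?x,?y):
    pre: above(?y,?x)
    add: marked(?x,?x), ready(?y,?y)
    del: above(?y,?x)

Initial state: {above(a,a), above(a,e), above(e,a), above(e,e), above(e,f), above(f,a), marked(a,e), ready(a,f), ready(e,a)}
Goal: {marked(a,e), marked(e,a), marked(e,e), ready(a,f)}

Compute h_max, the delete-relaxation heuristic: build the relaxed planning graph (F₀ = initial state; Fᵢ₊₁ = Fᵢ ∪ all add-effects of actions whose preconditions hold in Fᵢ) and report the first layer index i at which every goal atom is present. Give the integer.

F0 = init (9 atoms)
F1 = F0 ∪ {marked(a,a), marked(e,e), marked(f,f), ready(a,a), ready(a,e), ready(e,e), ready(f,e), ready(f,f)}  (17 atoms)
F2 = F1 ∪ {marked(a,f), marked(e,a), on(a), on(e)}  (21 atoms)
goal ⊆ F2  ⇒  h_max = 2

2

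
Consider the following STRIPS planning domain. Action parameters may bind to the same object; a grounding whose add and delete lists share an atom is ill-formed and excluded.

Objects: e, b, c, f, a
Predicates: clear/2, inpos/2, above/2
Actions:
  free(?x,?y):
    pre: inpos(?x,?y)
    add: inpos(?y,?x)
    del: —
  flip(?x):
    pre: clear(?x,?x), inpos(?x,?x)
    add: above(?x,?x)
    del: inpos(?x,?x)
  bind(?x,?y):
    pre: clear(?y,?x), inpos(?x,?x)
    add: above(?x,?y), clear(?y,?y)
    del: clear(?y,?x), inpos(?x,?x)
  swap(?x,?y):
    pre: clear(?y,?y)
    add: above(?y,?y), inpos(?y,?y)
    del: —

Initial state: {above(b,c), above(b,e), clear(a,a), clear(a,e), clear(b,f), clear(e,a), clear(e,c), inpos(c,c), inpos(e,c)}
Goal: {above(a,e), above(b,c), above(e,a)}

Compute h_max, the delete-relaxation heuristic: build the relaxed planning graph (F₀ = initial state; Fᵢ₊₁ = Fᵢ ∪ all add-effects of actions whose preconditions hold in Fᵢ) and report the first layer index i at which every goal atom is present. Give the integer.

3

F0 = init (9 atoms)
F1 = F0 ∪ {above(a,a), above(c,e), clear(e,e), inpos(a,a), inpos(c,e)}  (14 atoms)
F2 = F1 ∪ {above(a,e), above(e,e), inpos(e,e)}  (17 atoms)
F3 = F2 ∪ {above(e,a)}  (18 atoms)
goal ⊆ F3  ⇒  h_max = 3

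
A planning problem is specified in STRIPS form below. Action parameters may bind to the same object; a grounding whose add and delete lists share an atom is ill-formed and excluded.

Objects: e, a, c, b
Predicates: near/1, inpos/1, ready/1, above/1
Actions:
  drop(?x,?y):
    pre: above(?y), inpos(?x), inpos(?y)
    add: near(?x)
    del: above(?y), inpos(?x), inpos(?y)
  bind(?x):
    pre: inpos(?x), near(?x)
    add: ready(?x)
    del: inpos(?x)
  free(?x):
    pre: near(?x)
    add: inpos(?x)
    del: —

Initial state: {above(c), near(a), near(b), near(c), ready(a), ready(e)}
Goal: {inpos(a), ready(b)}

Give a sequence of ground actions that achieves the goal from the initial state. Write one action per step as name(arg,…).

1. free(a)  →  {above(c), inpos(a), near(a), near(b), near(c), ready(a), ready(e)}
2. free(b)  →  {above(c), inpos(a), inpos(b), near(a), near(b), near(c), ready(a), ready(e)}
3. bind(b)  →  {above(c), inpos(a), near(a), near(b), near(c), ready(a), ready(b), ready(e)}

free(a); free(b); bind(b)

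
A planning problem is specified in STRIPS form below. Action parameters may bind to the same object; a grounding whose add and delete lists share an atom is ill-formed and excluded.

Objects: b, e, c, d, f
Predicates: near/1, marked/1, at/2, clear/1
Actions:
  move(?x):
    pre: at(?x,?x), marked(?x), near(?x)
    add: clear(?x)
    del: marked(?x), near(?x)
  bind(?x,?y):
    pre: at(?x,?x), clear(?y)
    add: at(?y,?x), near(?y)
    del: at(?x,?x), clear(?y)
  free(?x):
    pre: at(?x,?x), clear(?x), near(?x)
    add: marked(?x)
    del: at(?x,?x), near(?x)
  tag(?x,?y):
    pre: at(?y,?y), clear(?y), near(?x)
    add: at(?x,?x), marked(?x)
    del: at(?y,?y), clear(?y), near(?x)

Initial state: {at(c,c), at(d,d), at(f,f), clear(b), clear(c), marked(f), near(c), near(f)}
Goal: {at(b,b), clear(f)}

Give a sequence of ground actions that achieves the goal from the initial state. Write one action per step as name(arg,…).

move(f); bind(d,b); tag(b,c)

1. move(f)  →  {at(c,c), at(d,d), at(f,f), clear(b), clear(c), clear(f), near(c)}
2. bind(d,b)  →  {at(b,d), at(c,c), at(f,f), clear(c), clear(f), near(b), near(c)}
3. tag(b,c)  →  {at(b,b), at(b,d), at(f,f), clear(f), marked(b), near(c)}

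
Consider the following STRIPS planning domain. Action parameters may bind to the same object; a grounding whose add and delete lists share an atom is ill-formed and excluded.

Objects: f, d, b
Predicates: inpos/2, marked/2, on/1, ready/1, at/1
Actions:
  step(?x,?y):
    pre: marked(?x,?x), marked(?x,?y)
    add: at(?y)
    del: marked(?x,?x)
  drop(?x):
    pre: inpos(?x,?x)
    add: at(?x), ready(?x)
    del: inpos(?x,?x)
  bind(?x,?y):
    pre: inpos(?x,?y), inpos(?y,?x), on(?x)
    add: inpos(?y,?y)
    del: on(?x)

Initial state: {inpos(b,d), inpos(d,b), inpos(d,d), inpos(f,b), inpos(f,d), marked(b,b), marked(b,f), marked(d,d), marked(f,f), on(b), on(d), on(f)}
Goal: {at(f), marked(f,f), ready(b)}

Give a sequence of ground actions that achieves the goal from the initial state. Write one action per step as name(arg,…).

step(b,f); bind(d,b); drop(b)

1. step(b,f)  →  {at(f), inpos(b,d), inpos(d,b), inpos(d,d), inpos(f,b), inpos(f,d), marked(b,f), marked(d,d), marked(f,f), on(b), on(d), on(f)}
2. bind(d,b)  →  {at(f), inpos(b,b), inpos(b,d), inpos(d,b), inpos(d,d), inpos(f,b), inpos(f,d), marked(b,f), marked(d,d), marked(f,f), on(b), on(f)}
3. drop(b)  →  {at(b), at(f), inpos(b,d), inpos(d,b), inpos(d,d), inpos(f,b), inpos(f,d), marked(b,f), marked(d,d), marked(f,f), on(b), on(f), ready(b)}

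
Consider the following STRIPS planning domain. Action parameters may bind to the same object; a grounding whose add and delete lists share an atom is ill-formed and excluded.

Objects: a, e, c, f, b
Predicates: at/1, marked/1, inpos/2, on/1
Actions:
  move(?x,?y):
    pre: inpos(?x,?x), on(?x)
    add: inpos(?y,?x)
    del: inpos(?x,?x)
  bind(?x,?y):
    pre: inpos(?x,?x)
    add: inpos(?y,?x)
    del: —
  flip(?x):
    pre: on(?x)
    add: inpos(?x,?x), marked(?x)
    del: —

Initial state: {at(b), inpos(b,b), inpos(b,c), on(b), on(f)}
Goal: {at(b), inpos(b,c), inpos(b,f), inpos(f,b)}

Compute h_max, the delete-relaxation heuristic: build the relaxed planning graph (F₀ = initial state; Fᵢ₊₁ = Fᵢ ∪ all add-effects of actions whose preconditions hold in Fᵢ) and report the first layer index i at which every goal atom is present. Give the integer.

2

F0 = init (5 atoms)
F1 = F0 ∪ {inpos(a,b), inpos(c,b), inpos(e,b), inpos(f,b), inpos(f,f), marked(b), marked(f)}  (12 atoms)
F2 = F1 ∪ {inpos(a,f), inpos(b,f), inpos(c,f), inpos(e,f)}  (16 atoms)
goal ⊆ F2  ⇒  h_max = 2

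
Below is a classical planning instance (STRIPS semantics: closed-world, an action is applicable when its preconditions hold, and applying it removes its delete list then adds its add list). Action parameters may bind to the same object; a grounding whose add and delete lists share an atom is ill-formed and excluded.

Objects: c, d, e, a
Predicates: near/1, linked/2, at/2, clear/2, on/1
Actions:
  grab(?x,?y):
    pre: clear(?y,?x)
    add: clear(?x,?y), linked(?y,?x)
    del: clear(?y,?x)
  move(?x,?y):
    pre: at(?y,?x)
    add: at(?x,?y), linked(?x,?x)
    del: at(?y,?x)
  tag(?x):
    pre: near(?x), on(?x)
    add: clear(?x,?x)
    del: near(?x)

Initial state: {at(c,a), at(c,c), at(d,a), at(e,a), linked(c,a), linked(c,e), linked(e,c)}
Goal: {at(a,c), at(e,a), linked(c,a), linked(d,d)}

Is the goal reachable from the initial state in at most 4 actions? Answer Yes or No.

1. move(a,c)  →  {at(a,c), at(c,c), at(d,a), at(e,a), linked(a,a), linked(c,a), linked(c,e), linked(e,c)}
2. move(a,d)  →  {at(a,c), at(a,d), at(c,c), at(e,a), linked(a,a), linked(c,a), linked(c,e), linked(e,c)}
3. move(d,a)  →  {at(a,c), at(c,c), at(d,a), at(e,a), linked(a,a), linked(c,a), linked(c,e), linked(d,d), linked(e,c)}
optimal plan length = 3; 3 ≤ 4

Yes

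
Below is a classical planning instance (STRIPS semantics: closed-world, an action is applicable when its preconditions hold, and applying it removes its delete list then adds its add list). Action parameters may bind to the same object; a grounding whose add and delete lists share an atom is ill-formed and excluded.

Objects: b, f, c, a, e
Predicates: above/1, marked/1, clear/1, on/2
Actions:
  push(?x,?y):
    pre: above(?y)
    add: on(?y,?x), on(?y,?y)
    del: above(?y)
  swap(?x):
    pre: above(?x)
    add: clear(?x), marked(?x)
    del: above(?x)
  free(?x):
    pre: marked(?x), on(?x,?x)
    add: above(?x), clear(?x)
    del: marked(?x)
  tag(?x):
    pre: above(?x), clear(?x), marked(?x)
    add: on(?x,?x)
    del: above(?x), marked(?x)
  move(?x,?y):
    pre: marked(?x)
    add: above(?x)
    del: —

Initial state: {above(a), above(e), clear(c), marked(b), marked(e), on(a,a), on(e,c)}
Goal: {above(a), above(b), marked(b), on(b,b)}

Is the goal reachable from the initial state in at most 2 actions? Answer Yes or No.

No

1. move(b,b)  →  {above(a), above(b), above(e), clear(c), marked(b), marked(e), on(a,a), on(e,c)}
2. push(b,b)  →  {above(a), above(e), clear(c), marked(b), marked(e), on(a,a), on(b,b), on(e,c)}
3. move(b,b)  →  {above(a), above(b), above(e), clear(c), marked(b), marked(e), on(a,a), on(b,b), on(e,c)}
optimal plan length = 3; 3 > 2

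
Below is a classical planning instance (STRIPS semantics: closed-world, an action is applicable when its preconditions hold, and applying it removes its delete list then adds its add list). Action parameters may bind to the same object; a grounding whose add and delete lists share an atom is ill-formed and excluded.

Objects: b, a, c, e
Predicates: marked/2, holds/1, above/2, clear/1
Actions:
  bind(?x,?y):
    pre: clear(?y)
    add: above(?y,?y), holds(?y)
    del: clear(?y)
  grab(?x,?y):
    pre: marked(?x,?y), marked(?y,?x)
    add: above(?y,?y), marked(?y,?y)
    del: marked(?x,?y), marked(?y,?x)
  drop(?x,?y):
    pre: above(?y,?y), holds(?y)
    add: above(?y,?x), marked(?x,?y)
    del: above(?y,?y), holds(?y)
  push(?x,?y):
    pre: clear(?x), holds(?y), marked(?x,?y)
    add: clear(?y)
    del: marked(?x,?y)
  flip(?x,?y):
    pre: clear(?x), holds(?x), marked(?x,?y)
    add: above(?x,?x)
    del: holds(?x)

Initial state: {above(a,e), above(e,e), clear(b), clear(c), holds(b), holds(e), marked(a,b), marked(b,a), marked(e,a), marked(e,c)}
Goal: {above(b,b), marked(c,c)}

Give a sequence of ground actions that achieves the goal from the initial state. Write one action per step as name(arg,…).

bind(b,b); drop(c,e); grab(e,c)

1. bind(b,b)  →  {above(a,e), above(b,b), above(e,e), clear(c), holds(b), holds(e), marked(a,b), marked(b,a), marked(e,a), marked(e,c)}
2. drop(c,e)  →  {above(a,e), above(b,b), above(e,c), clear(c), holds(b), marked(a,b), marked(b,a), marked(c,e), marked(e,a), marked(e,c)}
3. grab(e,c)  →  {above(a,e), above(b,b), above(c,c), above(e,c), clear(c), holds(b), marked(a,b), marked(b,a), marked(c,c), marked(e,a)}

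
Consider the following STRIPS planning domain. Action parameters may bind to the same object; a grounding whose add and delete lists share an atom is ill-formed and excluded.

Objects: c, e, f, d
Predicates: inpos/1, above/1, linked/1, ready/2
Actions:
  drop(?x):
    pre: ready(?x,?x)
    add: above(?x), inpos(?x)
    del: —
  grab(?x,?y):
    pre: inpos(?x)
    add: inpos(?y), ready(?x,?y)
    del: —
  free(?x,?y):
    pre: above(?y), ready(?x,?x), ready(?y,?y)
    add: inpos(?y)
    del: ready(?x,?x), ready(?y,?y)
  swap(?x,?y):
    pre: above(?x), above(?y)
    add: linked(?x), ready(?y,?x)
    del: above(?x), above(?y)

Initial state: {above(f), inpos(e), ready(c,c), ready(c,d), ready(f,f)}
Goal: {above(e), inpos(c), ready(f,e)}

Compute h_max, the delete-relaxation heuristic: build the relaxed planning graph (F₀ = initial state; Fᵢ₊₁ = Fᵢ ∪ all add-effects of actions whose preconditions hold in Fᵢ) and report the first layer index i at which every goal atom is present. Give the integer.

2

F0 = init (5 atoms)
F1 = F0 ∪ {above(c), inpos(c), inpos(d), inpos(f), linked(f), ready(e,c), ready(e,d), ready(e,e), ready(e,f)}  (14 atoms)
F2 = F1 ∪ {above(e), linked(c), ready(c,e), ready(c,f), ready(d,c), ready(d,d), ready(d,e), ready(d,f), ready(f,c), ready(f,d), ready(f,e)}  (25 atoms)
goal ⊆ F2  ⇒  h_max = 2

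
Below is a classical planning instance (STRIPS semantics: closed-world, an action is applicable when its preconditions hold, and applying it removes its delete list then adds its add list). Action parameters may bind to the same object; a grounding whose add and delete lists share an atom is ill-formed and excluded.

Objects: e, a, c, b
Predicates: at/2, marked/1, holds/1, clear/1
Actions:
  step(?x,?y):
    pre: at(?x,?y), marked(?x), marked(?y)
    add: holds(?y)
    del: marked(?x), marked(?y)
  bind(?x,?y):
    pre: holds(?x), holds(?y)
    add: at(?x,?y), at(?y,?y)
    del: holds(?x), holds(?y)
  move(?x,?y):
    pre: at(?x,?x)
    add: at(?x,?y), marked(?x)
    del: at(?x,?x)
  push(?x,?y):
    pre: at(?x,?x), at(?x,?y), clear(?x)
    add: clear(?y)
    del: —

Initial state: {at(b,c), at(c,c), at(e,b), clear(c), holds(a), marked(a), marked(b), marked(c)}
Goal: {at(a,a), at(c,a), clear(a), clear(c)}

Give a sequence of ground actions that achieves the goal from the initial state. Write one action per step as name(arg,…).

1. step(c,c)  →  {at(b,c), at(c,c), at(e,b), clear(c), holds(a), holds(c), marked(a), marked(b)}
2. bind(c,a)  →  {at(a,a), at(b,c), at(c,a), at(c,c), at(e,b), clear(c), marked(a), marked(b)}
3. push(c,a)  →  {at(a,a), at(b,c), at(c,a), at(c,c), at(e,b), clear(a), clear(c), marked(a), marked(b)}

step(c,c); bind(c,a); push(c,a)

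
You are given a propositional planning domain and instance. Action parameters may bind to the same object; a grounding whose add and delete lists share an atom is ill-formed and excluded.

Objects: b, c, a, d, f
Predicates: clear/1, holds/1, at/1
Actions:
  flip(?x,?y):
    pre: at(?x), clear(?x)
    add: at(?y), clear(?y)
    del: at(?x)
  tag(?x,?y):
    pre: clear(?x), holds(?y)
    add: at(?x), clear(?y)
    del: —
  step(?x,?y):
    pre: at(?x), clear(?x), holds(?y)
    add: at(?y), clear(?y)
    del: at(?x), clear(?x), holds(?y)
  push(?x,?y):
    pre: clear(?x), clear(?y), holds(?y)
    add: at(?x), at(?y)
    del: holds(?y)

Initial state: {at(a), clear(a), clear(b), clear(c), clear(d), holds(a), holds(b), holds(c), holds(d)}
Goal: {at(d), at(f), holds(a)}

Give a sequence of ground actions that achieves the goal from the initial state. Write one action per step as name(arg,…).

1. flip(a,f)  →  {at(f), clear(a), clear(b), clear(c), clear(d), clear(f), holds(a), holds(b), holds(c), holds(d)}
2. tag(d,b)  →  {at(d), at(f), clear(a), clear(b), clear(c), clear(d), clear(f), holds(a), holds(b), holds(c), holds(d)}

flip(a,f); tag(d,b)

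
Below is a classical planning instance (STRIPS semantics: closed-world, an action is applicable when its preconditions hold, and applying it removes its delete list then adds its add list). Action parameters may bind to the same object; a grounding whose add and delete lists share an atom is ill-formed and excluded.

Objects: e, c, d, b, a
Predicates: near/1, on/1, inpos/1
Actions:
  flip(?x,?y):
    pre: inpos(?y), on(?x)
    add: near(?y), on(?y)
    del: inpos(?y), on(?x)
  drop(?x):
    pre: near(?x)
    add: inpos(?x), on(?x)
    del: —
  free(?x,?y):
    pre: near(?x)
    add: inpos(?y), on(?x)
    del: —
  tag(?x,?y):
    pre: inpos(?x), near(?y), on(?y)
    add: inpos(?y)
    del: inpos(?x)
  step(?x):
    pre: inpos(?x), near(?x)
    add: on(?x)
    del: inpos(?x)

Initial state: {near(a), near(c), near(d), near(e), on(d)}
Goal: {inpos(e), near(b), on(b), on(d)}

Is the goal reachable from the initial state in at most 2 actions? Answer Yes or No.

No

1. drop(e)  →  {inpos(e), near(a), near(c), near(d), near(e), on(d), on(e)}
2. free(e,b)  →  {inpos(b), inpos(e), near(a), near(c), near(d), near(e), on(d), on(e)}
3. flip(e,b)  →  {inpos(e), near(a), near(b), near(c), near(d), near(e), on(b), on(d)}
optimal plan length = 3; 3 > 2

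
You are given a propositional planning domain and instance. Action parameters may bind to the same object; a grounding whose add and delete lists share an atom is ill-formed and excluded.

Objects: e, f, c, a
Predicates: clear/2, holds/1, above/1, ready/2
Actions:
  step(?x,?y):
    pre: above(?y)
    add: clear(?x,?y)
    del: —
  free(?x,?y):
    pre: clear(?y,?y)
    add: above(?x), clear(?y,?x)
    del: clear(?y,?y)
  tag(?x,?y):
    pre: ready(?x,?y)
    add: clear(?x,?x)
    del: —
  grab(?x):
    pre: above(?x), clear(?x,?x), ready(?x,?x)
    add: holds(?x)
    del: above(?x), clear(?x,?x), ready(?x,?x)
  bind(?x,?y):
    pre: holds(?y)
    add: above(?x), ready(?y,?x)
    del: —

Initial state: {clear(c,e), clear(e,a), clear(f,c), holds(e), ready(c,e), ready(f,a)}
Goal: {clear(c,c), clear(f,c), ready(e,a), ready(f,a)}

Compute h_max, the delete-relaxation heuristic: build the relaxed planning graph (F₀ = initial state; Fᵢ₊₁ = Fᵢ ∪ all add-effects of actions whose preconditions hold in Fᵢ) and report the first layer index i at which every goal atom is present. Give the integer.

F0 = init (6 atoms)
F1 = F0 ∪ {above(a), above(c), above(e), above(f), clear(c,c), clear(f,f), ready(e,a), ready(e,c), ready(e,e), ready(e,f)}  (16 atoms)
goal ⊆ F1  ⇒  h_max = 1

1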